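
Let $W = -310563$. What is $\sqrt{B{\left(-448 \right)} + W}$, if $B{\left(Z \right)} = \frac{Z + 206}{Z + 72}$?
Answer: $\frac{i \sqrt{2744128981}}{94} \approx 557.28 i$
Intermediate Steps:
$B{\left(Z \right)} = \frac{206 + Z}{72 + Z}$
$\sqrt{B{\left(-448 \right)} + W} = \sqrt{\frac{206 - 448}{72 - 448} - 310563} = \sqrt{\frac{1}{-376} \left(-242\right) - 310563} = \sqrt{\left(- \frac{1}{376}\right) \left(-242\right) - 310563} = \sqrt{\frac{121}{188} - 310563} = \sqrt{- \frac{58385723}{188}} = \frac{i \sqrt{2744128981}}{94}$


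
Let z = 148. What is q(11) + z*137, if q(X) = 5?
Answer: 20281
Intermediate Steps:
q(11) + z*137 = 5 + 148*137 = 5 + 20276 = 20281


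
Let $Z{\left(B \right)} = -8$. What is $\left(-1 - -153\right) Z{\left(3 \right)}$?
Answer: $-1216$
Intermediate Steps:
$\left(-1 - -153\right) Z{\left(3 \right)} = \left(-1 - -153\right) \left(-8\right) = \left(-1 + 153\right) \left(-8\right) = 152 \left(-8\right) = -1216$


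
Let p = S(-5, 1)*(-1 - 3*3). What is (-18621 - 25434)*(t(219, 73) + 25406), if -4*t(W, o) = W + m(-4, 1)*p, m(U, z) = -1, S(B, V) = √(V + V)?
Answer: -4467397275/4 + 220275*√2/2 ≈ -1.1167e+9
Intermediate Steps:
S(B, V) = √2*√V (S(B, V) = √(2*V) = √2*√V)
p = -10*√2 (p = (√2*√1)*(-1 - 3*3) = (√2*1)*(-1 - 9) = √2*(-10) = -10*√2 ≈ -14.142)
t(W, o) = -5*√2/2 - W/4 (t(W, o) = -(W - (-10)*√2)/4 = -(W + 10*√2)/4 = -5*√2/2 - W/4)
(-18621 - 25434)*(t(219, 73) + 25406) = (-18621 - 25434)*((-5*√2/2 - ¼*219) + 25406) = -44055*((-5*√2/2 - 219/4) + 25406) = -44055*((-219/4 - 5*√2/2) + 25406) = -44055*(101405/4 - 5*√2/2) = -4467397275/4 + 220275*√2/2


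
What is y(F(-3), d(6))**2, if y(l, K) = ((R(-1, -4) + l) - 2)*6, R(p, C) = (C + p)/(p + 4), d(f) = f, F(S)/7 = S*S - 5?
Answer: 21316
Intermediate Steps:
F(S) = -35 + 7*S**2 (F(S) = 7*(S*S - 5) = 7*(S**2 - 5) = 7*(-5 + S**2) = -35 + 7*S**2)
R(p, C) = (C + p)/(4 + p)
y(l, K) = -22 + 6*l (y(l, K) = (((-4 - 1)/(4 - 1) + l) - 2)*6 = ((-5/3 + l) - 2)*6 = (-11/3 + l)*6 = -22 + 6*l)
y(F(-3), d(6))**2 = (-22 + 6*(-35 + 7*(-3)**2))**2 = (-22 + 6*(-35 + 7*9))**2 = (-22 + 6*(-35 + 63))**2 = (-22 + 6*28)**2 = (-22 + 168)**2 = 146**2 = 21316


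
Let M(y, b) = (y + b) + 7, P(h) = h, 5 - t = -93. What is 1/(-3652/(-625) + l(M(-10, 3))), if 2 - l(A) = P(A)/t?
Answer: 625/4902 ≈ 0.12750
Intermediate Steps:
t = 98 (t = 5 - 1*(-93) = 5 + 93 = 98)
M(y, b) = 7 + b + y (M(y, b) = (b + y) + 7 = 7 + b + y)
l(A) = 2 - A/98
1/(-3652/(-625) + l(M(-10, 3))) = 1/(-3652/(-625) + (2 - (7 + 3 - 10)/98)) = 1/(-3652*(-1/625) + (2 - 1/98*0)) = 1/(3652/625 + (2 + 0)) = 1/(3652/625 + 2) = 1/(4902/625) = 625/4902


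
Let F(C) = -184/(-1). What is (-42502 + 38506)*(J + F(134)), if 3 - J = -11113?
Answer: -45154800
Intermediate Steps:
J = 11116 (J = 3 - 1*(-11113) = 3 + 11113 = 11116)
F(C) = 184 (F(C) = -184*(-1) = 184)
(-42502 + 38506)*(J + F(134)) = (-42502 + 38506)*(11116 + 184) = -3996*11300 = -45154800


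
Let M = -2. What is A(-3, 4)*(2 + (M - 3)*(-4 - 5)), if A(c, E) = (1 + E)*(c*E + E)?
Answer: -1880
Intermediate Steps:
A(c, E) = (1 + E)*(E + E*c) (A(c, E) = (1 + E)*(E*c + E) = (1 + E)*(E + E*c))
A(-3, 4)*(2 + (M - 3)*(-4 - 5)) = (4*(1 + 4 - 3 + 4*(-3)))*(2 + (-2 - 3)*(-4 - 5)) = (4*(1 + 4 - 3 - 12))*(2 - 5*(-9)) = (4*(-10))*(2 + 45) = -40*47 = -1880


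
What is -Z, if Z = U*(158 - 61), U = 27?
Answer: -2619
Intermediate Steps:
Z = 2619 (Z = 27*(158 - 61) = 27*97 = 2619)
-Z = -1*2619 = -2619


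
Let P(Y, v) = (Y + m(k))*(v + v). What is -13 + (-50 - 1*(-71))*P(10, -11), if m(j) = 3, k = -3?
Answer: -6019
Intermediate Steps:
P(Y, v) = 2*v*(3 + Y) (P(Y, v) = (Y + 3)*(v + v) = (3 + Y)*(2*v) = 2*v*(3 + Y))
-13 + (-50 - 1*(-71))*P(10, -11) = -13 + (-50 - 1*(-71))*(2*(-11)*(3 + 10)) = -13 + (-50 + 71)*(2*(-11)*13) = -13 + 21*(-286) = -13 - 6006 = -6019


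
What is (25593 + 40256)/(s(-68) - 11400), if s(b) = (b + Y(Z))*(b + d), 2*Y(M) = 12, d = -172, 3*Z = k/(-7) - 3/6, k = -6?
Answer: 65849/3480 ≈ 18.922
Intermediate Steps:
Z = 5/42 (Z = (-6/(-7) - 3/6)/3 = (-6*(-⅐) - 3*⅙)/3 = (6/7 - ½)/3 = (⅓)*(5/14) = 5/42 ≈ 0.11905)
Y(M) = 6 (Y(M) = (½)*12 = 6)
s(b) = (-172 + b)*(6 + b) (s(b) = (b + 6)*(b - 172) = (6 + b)*(-172 + b) = (-172 + b)*(6 + b))
(25593 + 40256)/(s(-68) - 11400) = (25593 + 40256)/((-1032 + (-68)² - 166*(-68)) - 11400) = 65849/((-1032 + 4624 + 11288) - 11400) = 65849/(14880 - 11400) = 65849/3480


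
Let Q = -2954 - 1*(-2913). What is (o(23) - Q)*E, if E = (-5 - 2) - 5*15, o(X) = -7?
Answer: -2788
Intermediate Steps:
E = -82 (E = -7 - 75 = -82)
Q = -41 (Q = -2954 + 2913 = -41)
(o(23) - Q)*E = (-7 - 1*(-41))*(-82) = (-7 + 41)*(-82) = 34*(-82) = -2788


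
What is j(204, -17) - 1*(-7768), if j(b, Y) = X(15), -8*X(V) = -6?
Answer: 31075/4 ≈ 7768.8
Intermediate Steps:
X(V) = 3/4 (X(V) = -1/8*(-6) = 3/4)
j(b, Y) = 3/4
j(204, -17) - 1*(-7768) = 3/4 - 1*(-7768) = 3/4 + 7768 = 31075/4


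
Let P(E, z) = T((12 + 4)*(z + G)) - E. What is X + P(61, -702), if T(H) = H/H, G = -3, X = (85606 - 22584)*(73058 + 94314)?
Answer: 10548118124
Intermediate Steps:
X = 10548118184 (X = 63022*167372 = 10548118184)
T(H) = 1
P(E, z) = 1 - E
X + P(61, -702) = 10548118184 + (1 - 1*61) = 10548118184 + (1 - 61) = 10548118184 - 60 = 10548118124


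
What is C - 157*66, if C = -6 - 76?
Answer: -10444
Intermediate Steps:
C = -82
C - 157*66 = -82 - 157*66 = -82 - 10362 = -10444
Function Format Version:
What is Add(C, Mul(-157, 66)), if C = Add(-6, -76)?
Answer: -10444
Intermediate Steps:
C = -82
Add(C, Mul(-157, 66)) = Add(-82, Mul(-157, 66)) = Add(-82, -10362) = -10444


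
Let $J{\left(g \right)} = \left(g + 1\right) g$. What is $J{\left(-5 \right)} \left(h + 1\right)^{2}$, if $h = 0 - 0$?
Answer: $20$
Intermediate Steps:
$h = 0$ ($h = 0 + 0 = 0$)
$J{\left(g \right)} = g \left(1 + g\right)$ ($J{\left(g \right)} = \left(1 + g\right) g = g \left(1 + g\right)$)
$J{\left(-5 \right)} \left(h + 1\right)^{2} = - 5 \left(1 - 5\right) \left(0 + 1\right)^{2} = \left(-5\right) \left(-4\right) 1^{2} = 20 \cdot 1 = 20$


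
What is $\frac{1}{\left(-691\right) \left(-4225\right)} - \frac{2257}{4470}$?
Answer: $- \frac{1317850121}{2610010650} \approx -0.50492$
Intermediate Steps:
$\frac{1}{\left(-691\right) \left(-4225\right)} - \frac{2257}{4470} = \left(- \frac{1}{691}\right) \left(- \frac{1}{4225}\right) - \frac{2257}{4470} = \frac{1}{2919475} - \frac{2257}{4470} = - \frac{1317850121}{2610010650}$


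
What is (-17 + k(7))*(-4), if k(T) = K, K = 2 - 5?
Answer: 80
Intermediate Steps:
K = -3
k(T) = -3
(-17 + k(7))*(-4) = (-17 - 3)*(-4) = -20*(-4) = 80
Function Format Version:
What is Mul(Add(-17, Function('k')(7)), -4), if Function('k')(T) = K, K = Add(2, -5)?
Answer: 80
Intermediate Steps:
K = -3
Function('k')(T) = -3
Mul(Add(-17, Function('k')(7)), -4) = Mul(Add(-17, -3), -4) = Mul(-20, -4) = 80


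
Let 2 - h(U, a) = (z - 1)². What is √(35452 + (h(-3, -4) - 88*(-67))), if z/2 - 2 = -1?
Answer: √41349 ≈ 203.34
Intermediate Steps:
z = 2 (z = 4 + 2*(-1) = 4 - 2 = 2)
h(U, a) = 1 (h(U, a) = 2 - (2 - 1)² = 2 - 1*1² = 2 - 1*1 = 2 - 1 = 1)
√(35452 + (h(-3, -4) - 88*(-67))) = √(35452 + (1 - 88*(-67))) = √(35452 + (1 + 5896)) = √(35452 + 5897) = √41349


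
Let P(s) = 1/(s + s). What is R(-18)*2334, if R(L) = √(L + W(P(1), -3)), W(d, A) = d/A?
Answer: 389*I*√654 ≈ 9948.1*I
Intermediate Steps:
P(s) = 1/(2*s)
R(L) = √(-⅙ + L) (R(L) = √(L + ((½)/1)/(-3)) = √(L + ((½)*1)*(-⅓)) = √(L + (½)*(-⅓)) = √(L - ⅙) = √(-⅙ + L))
R(-18)*2334 = (√(-6 + 36*(-18))/6)*2334 = (√(-6 - 648)/6)*2334 = (√(-654)/6)*2334 = ((I*√654)/6)*2334 = (I*√654/6)*2334 = 389*I*√654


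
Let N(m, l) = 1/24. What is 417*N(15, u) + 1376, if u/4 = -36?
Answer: 11147/8 ≈ 1393.4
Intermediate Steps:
u = -144 (u = 4*(-36) = -144)
N(m, l) = 1/24
417*N(15, u) + 1376 = 417*(1/24) + 1376 = 139/8 + 1376 = 11147/8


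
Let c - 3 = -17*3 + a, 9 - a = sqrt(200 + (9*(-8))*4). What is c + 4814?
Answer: 4775 - 2*I*sqrt(22) ≈ 4775.0 - 9.3808*I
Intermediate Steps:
a = 9 - 2*I*sqrt(22) (a = 9 - sqrt(200 + (9*(-8))*4) = 9 - sqrt(200 - 72*4) = 9 - sqrt(200 - 288) = 9 - sqrt(-88) = 9 - 2*I*sqrt(22) ≈ 9.0 - 9.3808*I)
c = -39 - 2*I*sqrt(22) (c = 3 + (-17*3 + (9 - 2*I*sqrt(22))) = 3 + (-51 + (9 - 2*I*sqrt(22))) = 3 + (-42 - 2*I*sqrt(22)) = -39 - 2*I*sqrt(22) ≈ -39.0 - 9.3808*I)
c + 4814 = (-39 - 2*I*sqrt(22)) + 4814 = 4775 - 2*I*sqrt(22)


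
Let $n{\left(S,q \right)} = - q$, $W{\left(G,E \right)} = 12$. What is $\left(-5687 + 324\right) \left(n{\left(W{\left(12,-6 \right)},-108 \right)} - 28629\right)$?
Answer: $152958123$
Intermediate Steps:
$\left(-5687 + 324\right) \left(n{\left(W{\left(12,-6 \right)},-108 \right)} - 28629\right) = \left(-5687 + 324\right) \left(\left(-1\right) \left(-108\right) - 28629\right) = - 5363 \left(108 - 28629\right) = \left(-5363\right) \left(-28521\right) = 152958123$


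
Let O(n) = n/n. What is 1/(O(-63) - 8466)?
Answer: -1/8465 ≈ -0.00011813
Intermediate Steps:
O(n) = 1
1/(O(-63) - 8466) = 1/(1 - 8466) = 1/(-8465) = -1/8465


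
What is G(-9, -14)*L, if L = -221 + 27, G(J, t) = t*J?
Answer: -24444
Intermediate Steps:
G(J, t) = J*t
L = -194
G(-9, -14)*L = -9*(-14)*(-194) = 126*(-194) = -24444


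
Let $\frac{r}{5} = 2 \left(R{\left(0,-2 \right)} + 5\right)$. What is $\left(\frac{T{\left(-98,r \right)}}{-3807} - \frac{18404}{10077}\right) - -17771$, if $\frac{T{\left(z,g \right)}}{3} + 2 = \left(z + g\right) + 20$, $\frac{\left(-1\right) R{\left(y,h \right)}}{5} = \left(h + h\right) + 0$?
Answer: $\frac{75741793319}{4262571} \approx 17769.0$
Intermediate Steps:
$R{\left(y,h \right)} = - 10 h$ ($R{\left(y,h \right)} = - 5 \left(\left(h + h\right) + 0\right) = - 5 \left(2 h + 0\right) = - 5 \cdot 2 h = - 10 h$)
$r = 250$ ($r = 5 \cdot 2 \left(\left(-10\right) \left(-2\right) + 5\right) = 5 \cdot 2 \left(20 + 5\right) = 5 \cdot 2 \cdot 25 = 5 \cdot 50 = 250$)
$T{\left(z,g \right)} = 54 + 3 g + 3 z$ ($T{\left(z,g \right)} = -6 + 3 \left(\left(z + g\right) + 20\right) = -6 + 3 \left(\left(g + z\right) + 20\right) = -6 + 3 \left(20 + g + z\right) = -6 + \left(60 + 3 g + 3 z\right) = 54 + 3 g + 3 z$)
$\left(\frac{T{\left(-98,r \right)}}{-3807} - \frac{18404}{10077}\right) - -17771 = \left(\frac{54 + 3 \cdot 250 + 3 \left(-98\right)}{-3807} - \frac{18404}{10077}\right) - -17771 = \left(\left(54 + 750 - 294\right) \left(- \frac{1}{3807}\right) - \frac{18404}{10077}\right) + 17771 = \left(510 \left(- \frac{1}{3807}\right) - \frac{18404}{10077}\right) + 17771 = \left(- \frac{170}{1269} - \frac{18404}{10077}\right) + 17771 = - \frac{8355922}{4262571} + 17771 = \frac{75741793319}{4262571}$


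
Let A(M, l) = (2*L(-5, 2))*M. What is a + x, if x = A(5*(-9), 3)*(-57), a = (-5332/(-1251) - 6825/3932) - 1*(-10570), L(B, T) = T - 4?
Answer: 1537296269/4918932 ≈ 312.53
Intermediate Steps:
L(B, T) = -4 + T
A(M, l) = -4*M (A(M, l) = (2*(-4 + 2))*M = (2*(-2))*M = -4*M)
a = 52005538589/4918932 (a = (-5332*(-1/1251) - 6825*1/3932) + 10570 = (5332/1251 - 6825/3932) + 10570 = 12427349/4918932 + 10570 = 52005538589/4918932 ≈ 10573.)
x = -10260 (x = -20*(-9)*(-57) = -4*(-45)*(-57) = 180*(-57) = -10260)
a + x = 52005538589/4918932 - 10260 = 1537296269/4918932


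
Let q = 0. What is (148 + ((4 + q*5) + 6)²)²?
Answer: 61504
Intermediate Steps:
(148 + ((4 + q*5) + 6)²)² = (148 + ((4 + 0*5) + 6)²)² = (148 + ((4 + 0) + 6)²)² = (148 + (4 + 6)²)² = (148 + 10²)² = (148 + 100)² = 248² = 61504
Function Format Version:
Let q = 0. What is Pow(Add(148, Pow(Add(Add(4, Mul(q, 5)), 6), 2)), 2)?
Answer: 61504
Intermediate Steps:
Pow(Add(148, Pow(Add(Add(4, Mul(q, 5)), 6), 2)), 2) = Pow(Add(148, Pow(Add(Add(4, Mul(0, 5)), 6), 2)), 2) = Pow(Add(148, Pow(Add(Add(4, 0), 6), 2)), 2) = Pow(Add(148, Pow(Add(4, 6), 2)), 2) = Pow(Add(148, Pow(10, 2)), 2) = Pow(Add(148, 100), 2) = Pow(248, 2) = 61504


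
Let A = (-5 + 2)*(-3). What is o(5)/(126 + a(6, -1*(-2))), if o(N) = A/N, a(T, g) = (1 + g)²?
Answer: 1/75 ≈ 0.013333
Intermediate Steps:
A = 9 (A = -3*(-3) = 9)
o(N) = 9/N
o(5)/(126 + a(6, -1*(-2))) = (9/5)/(126 + (1 - 1*(-2))²) = (9*(⅕))/(126 + (1 + 2)²) = 9/(5*(126 + 3²)) = 9/(5*(126 + 9)) = (9/5)/135 = (9/5)*(1/135) = 1/75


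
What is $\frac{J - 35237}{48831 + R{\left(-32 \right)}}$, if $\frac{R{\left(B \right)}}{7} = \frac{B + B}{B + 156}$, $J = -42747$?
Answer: $- \frac{2417504}{1513649} \approx -1.5971$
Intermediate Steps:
$R{\left(B \right)} = \frac{14 B}{156 + B}$ ($R{\left(B \right)} = 7 \frac{B + B}{B + 156} = 7 \frac{2 B}{156 + B} = \frac{14 B}{156 + B}$)
$\frac{J - 35237}{48831 + R{\left(-32 \right)}} = \frac{-42747 - 35237}{48831 + 14 \left(-32\right) \frac{1}{156 - 32}} = - \frac{77984}{48831 + 14 \left(-32\right) \frac{1}{124}} = - \frac{77984}{48831 - \frac{112}{31}} = - \frac{77984}{\frac{1513649}{31}} = \left(-77984\right) \frac{31}{1513649} = - \frac{2417504}{1513649}$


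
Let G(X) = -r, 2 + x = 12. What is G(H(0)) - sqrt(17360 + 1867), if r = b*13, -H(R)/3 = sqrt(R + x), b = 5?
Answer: -65 - sqrt(19227) ≈ -203.66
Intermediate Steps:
x = 10 (x = -2 + 12 = 10)
H(R) = -3*sqrt(10 + R) (H(R) = -3*sqrt(R + 10) = -3*sqrt(10 + R))
r = 65 (r = 5*13 = 65)
G(X) = -65 (G(X) = -1*65 = -65)
G(H(0)) - sqrt(17360 + 1867) = -65 - sqrt(17360 + 1867) = -65 - sqrt(19227)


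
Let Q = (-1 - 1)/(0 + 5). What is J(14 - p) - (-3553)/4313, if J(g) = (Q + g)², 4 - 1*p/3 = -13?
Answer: 7942638/5675 ≈ 1399.6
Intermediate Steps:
p = 51 (p = 12 - 3*(-13) = 12 + 39 = 51)
Q = -⅖ (Q = -2/5 = -2*⅕ = -⅖ ≈ -0.40000)
J(g) = (-⅖ + g)²
J(14 - p) - (-3553)/4313 = (-2 + 5*(14 - 1*51))²/25 - (-3553)/4313 = (-2 + 5*(14 - 51))²/25 - (-3553)/4313 = (-2 + 5*(-37))²/25 - 1*(-187/227) = (-2 - 185)²/25 + 187/227 = (1/25)*(-187)² + 187/227 = (1/25)*34969 + 187/227 = 34969/25 + 187/227 = 7942638/5675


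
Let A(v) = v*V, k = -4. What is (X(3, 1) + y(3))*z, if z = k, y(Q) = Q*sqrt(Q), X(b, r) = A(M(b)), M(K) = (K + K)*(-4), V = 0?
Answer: -12*sqrt(3) ≈ -20.785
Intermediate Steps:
M(K) = -8*K (M(K) = (2*K)*(-4) = -8*K)
A(v) = 0 (A(v) = v*0 = 0)
X(b, r) = 0
y(Q) = Q**(3/2)
z = -4
(X(3, 1) + y(3))*z = (0 + 3**(3/2))*(-4) = (0 + 3*sqrt(3))*(-4) = (3*sqrt(3))*(-4) = -12*sqrt(3)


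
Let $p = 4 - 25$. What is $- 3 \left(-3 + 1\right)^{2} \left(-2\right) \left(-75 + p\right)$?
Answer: $-2304$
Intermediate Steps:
$p = -21$ ($p = 4 - 25 = -21$)
$- 3 \left(-3 + 1\right)^{2} \left(-2\right) \left(-75 + p\right) = - 3 \left(-3 + 1\right)^{2} \left(-2\right) \left(-75 - 21\right) = - 3 \left(-2\right)^{2} \left(-2\right) \left(-96\right) = \left(-3\right) 4 \left(-2\right) \left(-96\right) = \left(-12\right) \left(-2\right) \left(-96\right) = 24 \left(-96\right) = -2304$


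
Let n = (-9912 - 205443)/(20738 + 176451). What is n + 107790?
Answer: 72541935/673 ≈ 1.0779e+5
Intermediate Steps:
n = -735/673 (n = -215355/197189 = -215355*1/197189 = -735/673 ≈ -1.0921)
n + 107790 = -735/673 + 107790 = 72541935/673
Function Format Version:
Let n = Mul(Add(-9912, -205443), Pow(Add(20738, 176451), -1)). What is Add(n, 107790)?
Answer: Rational(72541935, 673) ≈ 1.0779e+5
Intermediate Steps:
n = Rational(-735, 673) (n = Mul(-215355, Pow(197189, -1)) = Mul(-215355, Rational(1, 197189)) = Rational(-735, 673) ≈ -1.0921)
Add(n, 107790) = Add(Rational(-735, 673), 107790) = Rational(72541935, 673)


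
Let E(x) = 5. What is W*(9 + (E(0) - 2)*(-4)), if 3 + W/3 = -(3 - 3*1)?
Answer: 27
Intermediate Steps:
W = -9 (W = -9 + 3*(-(3 - 3*1)) = -9 + 3*(-(3 - 3)) = -9 + 3*(-1*0) = -9 + 3*0 = -9 + 0 = -9)
W*(9 + (E(0) - 2)*(-4)) = -9*(9 + (5 - 2)*(-4)) = -9*(9 + 3*(-4)) = -9*(9 - 12) = -9*(-3) = 27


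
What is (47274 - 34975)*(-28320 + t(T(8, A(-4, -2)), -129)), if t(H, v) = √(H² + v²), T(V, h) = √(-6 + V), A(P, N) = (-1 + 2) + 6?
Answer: -348307680 + 12299*√16643 ≈ -3.4672e+8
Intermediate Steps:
A(P, N) = 7 (A(P, N) = 1 + 6 = 7)
(47274 - 34975)*(-28320 + t(T(8, A(-4, -2)), -129)) = (47274 - 34975)*(-28320 + √((√(-6 + 8))² + (-129)²)) = 12299*(-28320 + √((√2)² + 16641)) = 12299*(-28320 + √(2 + 16641)) = 12299*(-28320 + √16643) = -348307680 + 12299*√16643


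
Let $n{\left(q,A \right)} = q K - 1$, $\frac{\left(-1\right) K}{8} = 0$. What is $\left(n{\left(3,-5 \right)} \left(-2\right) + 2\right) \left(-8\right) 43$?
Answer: $-1376$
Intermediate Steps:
$K = 0$ ($K = \left(-8\right) 0 = 0$)
$n{\left(q,A \right)} = -1$ ($n{\left(q,A \right)} = q 0 - 1 = 0 - 1 = -1$)
$\left(n{\left(3,-5 \right)} \left(-2\right) + 2\right) \left(-8\right) 43 = \left(\left(-1\right) \left(-2\right) + 2\right) \left(-8\right) 43 = \left(2 + 2\right) \left(-8\right) 43 = 4 \left(-8\right) 43 = \left(-32\right) 43 = -1376$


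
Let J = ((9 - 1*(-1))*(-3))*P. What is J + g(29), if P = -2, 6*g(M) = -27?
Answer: 111/2 ≈ 55.500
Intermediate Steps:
g(M) = -9/2 (g(M) = (1/6)*(-27) = -9/2)
J = 60 (J = ((9 - 1*(-1))*(-3))*(-2) = ((9 + 1)*(-3))*(-2) = (10*(-3))*(-2) = -30*(-2) = 60)
J + g(29) = 60 - 9/2 = 111/2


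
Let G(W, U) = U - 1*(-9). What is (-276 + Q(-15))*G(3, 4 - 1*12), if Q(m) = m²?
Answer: -51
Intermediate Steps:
G(W, U) = 9 + U (G(W, U) = U + 9 = 9 + U)
(-276 + Q(-15))*G(3, 4 - 1*12) = (-276 + (-15)²)*(9 + (4 - 1*12)) = (-276 + 225)*(9 + (4 - 12)) = -51*(9 - 8) = -51*1 = -51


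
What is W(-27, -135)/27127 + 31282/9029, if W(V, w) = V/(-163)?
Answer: 138319894465/39923538329 ≈ 3.4646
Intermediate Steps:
W(V, w) = -V/163 (W(V, w) = V*(-1/163) = -V/163)
W(-27, -135)/27127 + 31282/9029 = -1/163*(-27)/27127 + 31282/9029 = (27/163)*(1/27127) + 31282*(1/9029) = 27/4421701 + 31282/9029 = 138319894465/39923538329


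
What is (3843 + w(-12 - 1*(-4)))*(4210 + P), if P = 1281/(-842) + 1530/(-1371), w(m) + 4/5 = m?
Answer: 31037233668413/1923970 ≈ 1.6132e+7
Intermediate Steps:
w(m) = -⅘ + m
P = -1014837/384794 (P = 1281*(-1/842) + 1530*(-1/1371) = -1281/842 - 510/457 = -1014837/384794 ≈ -2.6374)
(3843 + w(-12 - 1*(-4)))*(4210 + P) = (3843 + (-⅘ + (-12 - 1*(-4))))*(4210 - 1014837/384794) = (3843 + (-⅘ + (-12 + 4)))*(1618967903/384794) = (3843 + (-⅘ - 8))*(1618967903/384794) = (3843 - 44/5)*(1618967903/384794) = (19171/5)*(1618967903/384794) = 31037233668413/1923970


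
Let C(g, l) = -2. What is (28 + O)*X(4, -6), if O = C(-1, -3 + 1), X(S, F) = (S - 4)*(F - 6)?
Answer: 0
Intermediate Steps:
X(S, F) = (-6 + F)*(-4 + S) (X(S, F) = (-4 + S)*(-6 + F) = (-6 + F)*(-4 + S))
O = -2
(28 + O)*X(4, -6) = (28 - 2)*(24 - 6*4 - 4*(-6) - 6*4) = 26*(24 - 24 + 24 - 24) = 26*0 = 0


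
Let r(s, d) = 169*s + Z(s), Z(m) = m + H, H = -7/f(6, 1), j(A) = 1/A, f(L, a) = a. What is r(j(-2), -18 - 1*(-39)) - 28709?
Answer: -28801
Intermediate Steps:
H = -7 (H = -7/1 = -7*1 = -7)
Z(m) = -7 + m (Z(m) = m - 7 = -7 + m)
r(s, d) = -7 + 170*s (r(s, d) = 169*s + (-7 + s) = -7 + 170*s)
r(j(-2), -18 - 1*(-39)) - 28709 = (-7 + 170/(-2)) - 28709 = (-7 + 170*(-1/2)) - 28709 = (-7 - 85) - 28709 = -92 - 28709 = -28801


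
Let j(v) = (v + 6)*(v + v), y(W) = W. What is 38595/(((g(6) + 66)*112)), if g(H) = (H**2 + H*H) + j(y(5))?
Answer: 1245/896 ≈ 1.3895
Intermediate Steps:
j(v) = 2*v*(6 + v) (j(v) = (6 + v)*(2*v) = 2*v*(6 + v))
g(H) = 110 + 2*H**2 (g(H) = (H**2 + H*H) + 2*5*(6 + 5) = (H**2 + H**2) + 2*5*11 = 2*H**2 + 110 = 110 + 2*H**2)
38595/(((g(6) + 66)*112)) = 38595/((((110 + 2*6**2) + 66)*112)) = 38595/((((110 + 2*36) + 66)*112)) = 38595/((((110 + 72) + 66)*112)) = 38595/(((182 + 66)*112)) = 38595/((248*112)) = 38595/27776 = 38595*(1/27776) = 1245/896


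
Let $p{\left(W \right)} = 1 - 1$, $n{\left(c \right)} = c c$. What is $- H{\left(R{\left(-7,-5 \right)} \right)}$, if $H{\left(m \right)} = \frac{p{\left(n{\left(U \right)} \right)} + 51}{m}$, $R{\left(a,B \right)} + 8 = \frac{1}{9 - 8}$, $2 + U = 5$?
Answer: $\frac{51}{7} \approx 7.2857$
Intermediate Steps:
$U = 3$ ($U = -2 + 5 = 3$)
$n{\left(c \right)} = c^{2}$
$p{\left(W \right)} = 0$
$R{\left(a,B \right)} = -7$ ($R{\left(a,B \right)} = -8 + \frac{1}{9 - 8} = -8 + 1^{-1} = -8 + 1 = -7$)
$H{\left(m \right)} = \frac{51}{m}$ ($H{\left(m \right)} = \frac{0 + 51}{m} = \frac{51}{m}$)
$- H{\left(R{\left(-7,-5 \right)} \right)} = - \frac{51}{-7} = - \frac{51 \left(-1\right)}{7} = \left(-1\right) \left(- \frac{51}{7}\right) = \frac{51}{7}$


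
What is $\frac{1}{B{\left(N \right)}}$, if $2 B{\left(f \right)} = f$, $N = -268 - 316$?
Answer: $- \frac{1}{292} \approx -0.0034247$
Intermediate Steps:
$N = -584$
$B{\left(f \right)} = \frac{f}{2}$
$\frac{1}{B{\left(N \right)}} = \frac{1}{\frac{1}{2} \left(-584\right)} = \frac{1}{-292} = - \frac{1}{292}$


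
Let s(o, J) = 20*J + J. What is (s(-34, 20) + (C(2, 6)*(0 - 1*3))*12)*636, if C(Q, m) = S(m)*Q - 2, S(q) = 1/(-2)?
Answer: 335808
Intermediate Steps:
S(q) = -½
C(Q, m) = -2 - Q/2 (C(Q, m) = -Q/2 - 2 = -2 - Q/2)
s(o, J) = 21*J
(s(-34, 20) + (C(2, 6)*(0 - 1*3))*12)*636 = (21*20 + ((-2 - ½*2)*(0 - 1*3))*12)*636 = (420 + ((-2 - 1)*(0 - 3))*12)*636 = (420 - 3*(-3)*12)*636 = (420 + 9*12)*636 = (420 + 108)*636 = 528*636 = 335808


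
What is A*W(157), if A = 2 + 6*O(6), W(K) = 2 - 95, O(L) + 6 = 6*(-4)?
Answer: 16554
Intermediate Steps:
O(L) = -30 (O(L) = -6 + 6*(-4) = -6 - 24 = -30)
W(K) = -93
A = -178 (A = 2 + 6*(-30) = 2 - 180 = -178)
A*W(157) = -178*(-93) = 16554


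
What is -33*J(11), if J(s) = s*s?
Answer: -3993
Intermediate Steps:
J(s) = s²
-33*J(11) = -33*11² = -33*121 = -3993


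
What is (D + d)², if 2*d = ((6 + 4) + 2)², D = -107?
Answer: 1225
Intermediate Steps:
d = 72 (d = ((6 + 4) + 2)²/2 = (10 + 2)²/2 = (½)*12² = (½)*144 = 72)
(D + d)² = (-107 + 72)² = (-35)² = 1225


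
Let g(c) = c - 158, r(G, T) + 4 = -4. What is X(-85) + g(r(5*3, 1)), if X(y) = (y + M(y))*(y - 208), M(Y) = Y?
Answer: 49644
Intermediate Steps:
r(G, T) = -8 (r(G, T) = -4 - 4 = -8)
X(y) = 2*y*(-208 + y) (X(y) = (y + y)*(y - 208) = (2*y)*(-208 + y) = 2*y*(-208 + y))
g(c) = -158 + c
X(-85) + g(r(5*3, 1)) = 2*(-85)*(-208 - 85) + (-158 - 8) = 2*(-85)*(-293) - 166 = 49810 - 166 = 49644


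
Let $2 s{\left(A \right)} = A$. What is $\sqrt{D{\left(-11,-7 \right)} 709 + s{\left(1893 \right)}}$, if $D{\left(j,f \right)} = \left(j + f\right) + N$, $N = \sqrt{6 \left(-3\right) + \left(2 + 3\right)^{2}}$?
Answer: $\frac{\sqrt{-47262 + 2836 \sqrt{7}}}{2} \approx 99.698 i$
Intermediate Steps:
$s{\left(A \right)} = \frac{A}{2}$
$N = \sqrt{7}$ ($N = \sqrt{-18 + 5^{2}} = \sqrt{-18 + 25} = \sqrt{7} \approx 2.6458$)
$D{\left(j,f \right)} = f + j + \sqrt{7}$ ($D{\left(j,f \right)} = \left(j + f\right) + \sqrt{7} = \left(f + j\right) + \sqrt{7} = f + j + \sqrt{7}$)
$\sqrt{D{\left(-11,-7 \right)} 709 + s{\left(1893 \right)}} = \sqrt{\left(-7 - 11 + \sqrt{7}\right) 709 + \frac{1}{2} \cdot 1893} = \sqrt{\left(-18 + \sqrt{7}\right) 709 + \frac{1893}{2}} = \sqrt{\left(-12762 + 709 \sqrt{7}\right) + \frac{1893}{2}} = \sqrt{- \frac{23631}{2} + 709 \sqrt{7}}$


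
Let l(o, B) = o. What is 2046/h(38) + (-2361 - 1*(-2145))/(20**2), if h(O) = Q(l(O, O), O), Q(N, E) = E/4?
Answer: 204087/950 ≈ 214.83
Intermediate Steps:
Q(N, E) = E/4 (Q(N, E) = E*(1/4) = E/4)
h(O) = O/4
2046/h(38) + (-2361 - 1*(-2145))/(20**2) = 2046/(((1/4)*38)) + (-2361 - 1*(-2145))/(20**2) = 2046/(19/2) + (-2361 + 2145)/400 = 2046*(2/19) - 216*1/400 = 4092/19 - 27/50 = 204087/950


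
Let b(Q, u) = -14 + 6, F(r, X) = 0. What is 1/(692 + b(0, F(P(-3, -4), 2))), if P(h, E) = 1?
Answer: 1/684 ≈ 0.0014620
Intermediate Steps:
b(Q, u) = -8
1/(692 + b(0, F(P(-3, -4), 2))) = 1/(692 - 8) = 1/684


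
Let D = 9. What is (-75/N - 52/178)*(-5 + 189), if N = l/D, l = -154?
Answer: 5158532/6853 ≈ 752.74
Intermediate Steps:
N = -154/9 ≈ -17.111
(-75/N - 52/178)*(-5 + 189) = (-75/(-154/9) - 52/178)*(-5 + 189) = (-75*(-9/154) - 52*1/178)*184 = (675/154 - 26/89)*184 = (56071/13706)*184 = 5158532/6853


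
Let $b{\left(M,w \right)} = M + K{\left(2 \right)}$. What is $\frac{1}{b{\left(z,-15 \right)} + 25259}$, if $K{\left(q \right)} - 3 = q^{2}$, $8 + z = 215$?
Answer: $\frac{1}{25473} \approx 3.9257 \cdot 10^{-5}$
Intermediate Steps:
$z = 207$ ($z = -8 + 215 = 207$)
$K{\left(q \right)} = 3 + q^{2}$
$b{\left(M,w \right)} = 7 + M$ ($b{\left(M,w \right)} = M + \left(3 + 2^{2}\right) = M + \left(3 + 4\right) = M + 7 = 7 + M$)
$\frac{1}{b{\left(z,-15 \right)} + 25259} = \frac{1}{\left(7 + 207\right) + 25259} = \frac{1}{214 + 25259} = \frac{1}{25473}$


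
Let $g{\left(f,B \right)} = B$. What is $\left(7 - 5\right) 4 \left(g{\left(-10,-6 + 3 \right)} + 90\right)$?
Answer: $696$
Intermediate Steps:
$\left(7 - 5\right) 4 \left(g{\left(-10,-6 + 3 \right)} + 90\right) = \left(7 - 5\right) 4 \left(\left(-6 + 3\right) + 90\right) = 2 \cdot 4 \left(-3 + 90\right) = 8 \cdot 87 = 696$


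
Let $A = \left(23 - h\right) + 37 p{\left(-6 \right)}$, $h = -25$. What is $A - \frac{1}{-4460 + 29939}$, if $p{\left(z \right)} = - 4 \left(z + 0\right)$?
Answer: $\frac{23848343}{25479} \approx 936.0$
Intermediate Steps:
$p{\left(z \right)} = - 4 z$
$A = 936$ ($A = \left(23 - -25\right) + 37 \left(\left(-4\right) \left(-6\right)\right) = \left(23 + 25\right) + 37 \cdot 24 = 48 + 888 = 936$)
$A - \frac{1}{-4460 + 29939} = 936 - \frac{1}{-4460 + 29939} = 936 - \frac{1}{25479} = \frac{23848343}{25479}$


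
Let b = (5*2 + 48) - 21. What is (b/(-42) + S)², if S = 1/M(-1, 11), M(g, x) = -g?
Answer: 25/1764 ≈ 0.014172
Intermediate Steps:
b = 37 (b = (10 + 48) - 21 = 58 - 21 = 37)
S = 1 (S = 1/(-1*(-1)) = 1/1 = 1)
(b/(-42) + S)² = (37/(-42) + 1)² = (37*(-1/42) + 1)² = (-37/42 + 1)² = (5/42)² = 25/1764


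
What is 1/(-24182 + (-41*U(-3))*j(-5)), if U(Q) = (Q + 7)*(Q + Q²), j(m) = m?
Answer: -1/19262 ≈ -5.1916e-5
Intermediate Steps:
U(Q) = (7 + Q)*(Q + Q²)
1/(-24182 + (-41*U(-3))*j(-5)) = 1/(-24182 - (-123)*(7 + (-3)² + 8*(-3))*(-5)) = 1/(-24182 - (-123)*(7 + 9 - 24)*(-5)) = 1/(-24182 - (-123)*(-8)*(-5)) = 1/(-24182 - 41*24*(-5)) = 1/(-24182 - 984*(-5)) = 1/(-24182 + 4920) = 1/(-19262) = -1/19262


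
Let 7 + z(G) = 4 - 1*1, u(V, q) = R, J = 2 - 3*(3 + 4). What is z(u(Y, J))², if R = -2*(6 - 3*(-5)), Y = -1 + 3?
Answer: 16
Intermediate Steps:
Y = 2
R = -42 (R = -2*(6 + 15) = -2*21 = -42)
J = -19 (J = 2 - 3*7 = 2 - 21 = -19)
u(V, q) = -42
z(G) = -4 (z(G) = -7 + (4 - 1*1) = -7 + (4 - 1) = -7 + 3 = -4)
z(u(Y, J))² = (-4)² = 16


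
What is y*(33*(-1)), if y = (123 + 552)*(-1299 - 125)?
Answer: 31719600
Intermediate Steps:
y = -961200 (y = 675*(-1424) = -961200)
y*(33*(-1)) = -31719600*(-1) = -961200*(-33) = 31719600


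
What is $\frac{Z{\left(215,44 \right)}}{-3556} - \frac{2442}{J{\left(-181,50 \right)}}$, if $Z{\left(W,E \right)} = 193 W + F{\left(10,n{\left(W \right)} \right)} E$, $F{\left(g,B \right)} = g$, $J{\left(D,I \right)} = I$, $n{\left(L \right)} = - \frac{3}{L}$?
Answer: $- \frac{5390251}{88900} \approx -60.633$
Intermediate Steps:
$Z{\left(W,E \right)} = 10 E + 193 W$ ($Z{\left(W,E \right)} = 193 W + 10 E = 10 E + 193 W$)
$\frac{Z{\left(215,44 \right)}}{-3556} - \frac{2442}{J{\left(-181,50 \right)}} = \frac{10 \cdot 44 + 193 \cdot 215}{-3556} - \frac{2442}{50} = \left(440 + 41495\right) \left(- \frac{1}{3556}\right) - \frac{1221}{25} = 41935 \left(- \frac{1}{3556}\right) - \frac{1221}{25} = - \frac{41935}{3556} - \frac{1221}{25} = - \frac{5390251}{88900}$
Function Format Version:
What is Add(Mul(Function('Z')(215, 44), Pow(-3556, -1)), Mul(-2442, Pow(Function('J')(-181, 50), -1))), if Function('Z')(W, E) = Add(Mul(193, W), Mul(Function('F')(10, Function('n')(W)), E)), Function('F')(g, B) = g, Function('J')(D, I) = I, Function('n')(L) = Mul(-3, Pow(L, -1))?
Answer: Rational(-5390251, 88900) ≈ -60.633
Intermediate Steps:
Function('Z')(W, E) = Add(Mul(10, E), Mul(193, W)) (Function('Z')(W, E) = Add(Mul(193, W), Mul(10, E)) = Add(Mul(10, E), Mul(193, W)))
Add(Mul(Function('Z')(215, 44), Pow(-3556, -1)), Mul(-2442, Pow(Function('J')(-181, 50), -1))) = Add(Mul(Add(Mul(10, 44), Mul(193, 215)), Pow(-3556, -1)), Mul(-2442, Pow(50, -1))) = Add(Mul(Add(440, 41495), Rational(-1, 3556)), Mul(-2442, Rational(1, 50))) = Add(Mul(41935, Rational(-1, 3556)), Rational(-1221, 25)) = Add(Rational(-41935, 3556), Rational(-1221, 25)) = Rational(-5390251, 88900)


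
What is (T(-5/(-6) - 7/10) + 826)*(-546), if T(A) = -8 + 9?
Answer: -451542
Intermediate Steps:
T(A) = 1
(T(-5/(-6) - 7/10) + 826)*(-546) = (1 + 826)*(-546) = 827*(-546) = -451542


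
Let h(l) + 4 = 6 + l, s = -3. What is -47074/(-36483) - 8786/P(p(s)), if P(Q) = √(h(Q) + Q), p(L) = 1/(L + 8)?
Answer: 47074/36483 - 4393*√15/3 ≈ -5670.0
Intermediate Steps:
h(l) = 2 + l (h(l) = -4 + (6 + l) = 2 + l)
p(L) = 1/(8 + L)
P(Q) = √(2 + 2*Q) (P(Q) = √((2 + Q) + Q) = √(2 + 2*Q))
-47074/(-36483) - 8786/P(p(s)) = -47074/(-36483) - 8786/√(2 + 2/(8 - 3)) = -47074*(-1/36483) - 8786/√(2 + 2/5) = 47074/36483 - 8786/√(2 + 2*(⅕)) = 47074/36483 - 8786/√(2 + ⅖) = 47074/36483 - 8786*√15/6 = 47074/36483 - 4393*√15/3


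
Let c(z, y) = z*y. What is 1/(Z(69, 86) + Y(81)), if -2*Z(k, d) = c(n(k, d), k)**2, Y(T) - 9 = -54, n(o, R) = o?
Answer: -2/22667211 ≈ -8.8233e-8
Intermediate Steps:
c(z, y) = y*z
Y(T) = -45 (Y(T) = 9 - 54 = -45)
Z(k, d) = -k**4/2
1/(Z(69, 86) + Y(81)) = 1/(-1/2*69**4 - 45) = 1/(-1/2*22667121 - 45) = 1/(-22667121/2 - 45) = 1/(-22667211/2) = -2/22667211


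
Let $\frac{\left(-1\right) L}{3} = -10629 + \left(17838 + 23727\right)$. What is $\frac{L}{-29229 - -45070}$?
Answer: $- \frac{92808}{15841} \approx -5.8587$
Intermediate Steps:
$L = -92808$ ($L = - 3 \left(-10629 + \left(17838 + 23727\right)\right) = - 3 \left(-10629 + 41565\right) = \left(-3\right) 30936 = -92808$)
$\frac{L}{-29229 - -45070} = - \frac{92808}{-29229 - -45070} = - \frac{92808}{-29229 + 45070} = - \frac{92808}{15841}$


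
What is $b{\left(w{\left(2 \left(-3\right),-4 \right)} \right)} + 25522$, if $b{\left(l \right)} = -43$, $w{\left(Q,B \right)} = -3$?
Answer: $25479$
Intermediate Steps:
$b{\left(w{\left(2 \left(-3\right),-4 \right)} \right)} + 25522 = -43 + 25522 = 25479$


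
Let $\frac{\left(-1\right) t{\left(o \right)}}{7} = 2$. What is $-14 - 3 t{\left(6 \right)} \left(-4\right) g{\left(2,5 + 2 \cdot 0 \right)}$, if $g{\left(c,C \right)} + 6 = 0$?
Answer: $994$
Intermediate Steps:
$g{\left(c,C \right)} = -6$ ($g{\left(c,C \right)} = -6 + 0 = -6$)
$t{\left(o \right)} = -14$ ($t{\left(o \right)} = \left(-7\right) 2 = -14$)
$-14 - 3 t{\left(6 \right)} \left(-4\right) g{\left(2,5 + 2 \cdot 0 \right)} = -14 - 3 \left(-14\right) \left(-4\right) \left(-6\right) = -14 - 3 \cdot 56 \left(-6\right) = -14 - -1008 = -14 + 1008 = 994$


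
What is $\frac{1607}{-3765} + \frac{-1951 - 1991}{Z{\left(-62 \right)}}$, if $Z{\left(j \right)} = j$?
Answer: $\frac{7370998}{116715} \approx 63.154$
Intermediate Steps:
$\frac{1607}{-3765} + \frac{-1951 - 1991}{Z{\left(-62 \right)}} = \frac{1607}{-3765} + \frac{-1951 - 1991}{-62} = 1607 \left(- \frac{1}{3765}\right) + \left(-1951 - 1991\right) \left(- \frac{1}{62}\right) = - \frac{1607}{3765} - - \frac{1971}{31} = - \frac{1607}{3765} + \frac{1971}{31} = \frac{7370998}{116715}$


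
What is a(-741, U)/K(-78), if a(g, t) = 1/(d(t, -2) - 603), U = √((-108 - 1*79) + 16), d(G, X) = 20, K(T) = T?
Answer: 1/45474 ≈ 2.1991e-5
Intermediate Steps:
U = 3*I*√19 (U = √((-108 - 79) + 16) = √(-187 + 16) = √(-171) = 3*I*√19 ≈ 13.077*I)
a(g, t) = -1/583 (a(g, t) = 1/(20 - 603) = 1/(-583) = -1/583)
a(-741, U)/K(-78) = -1/583/(-78) = -1/583*(-1/78) = 1/45474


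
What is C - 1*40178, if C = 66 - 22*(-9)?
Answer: -39914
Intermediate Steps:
C = 264 (C = 66 + 198 = 264)
C - 1*40178 = 264 - 1*40178 = 264 - 40178 = -39914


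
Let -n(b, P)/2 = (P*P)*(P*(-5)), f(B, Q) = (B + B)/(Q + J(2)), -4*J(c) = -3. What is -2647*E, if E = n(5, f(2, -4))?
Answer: 108421120/2197 ≈ 49350.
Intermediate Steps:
J(c) = ¾ (J(c) = -¼*(-3) = ¾)
f(B, Q) = 2*B/(¾ + Q) (f(B, Q) = (B + B)/(Q + ¾) = (2*B)/(¾ + Q) = 2*B/(¾ + Q))
n(b, P) = 10*P³ (n(b, P) = -2*P*P*P*(-5) = -2*P²*(-5*P) = -(-10)*P³ = 10*P³)
E = -40960/2197 (E = 10*(8*2/(3 + 4*(-4)))³ = 10*(8*2/(3 - 16))³ = 10*(8*2/(-13))³ = 10*(8*2*(-1/13))³ = 10*(-16/13)³ = 10*(-4096/2197) = -40960/2197 ≈ -18.644)
-2647*E = -2647*(-40960/2197) = 108421120/2197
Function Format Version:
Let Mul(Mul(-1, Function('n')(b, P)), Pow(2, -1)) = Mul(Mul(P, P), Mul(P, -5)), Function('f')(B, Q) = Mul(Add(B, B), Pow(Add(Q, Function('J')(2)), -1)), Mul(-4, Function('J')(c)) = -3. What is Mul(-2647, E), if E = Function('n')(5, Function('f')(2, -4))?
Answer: Rational(108421120, 2197) ≈ 49350.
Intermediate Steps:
Function('J')(c) = Rational(3, 4) (Function('J')(c) = Mul(Rational(-1, 4), -3) = Rational(3, 4))
Function('f')(B, Q) = Mul(2, B, Pow(Add(Rational(3, 4), Q), -1)) (Function('f')(B, Q) = Mul(Add(B, B), Pow(Add(Q, Rational(3, 4)), -1)) = Mul(Mul(2, B), Pow(Add(Rational(3, 4), Q), -1)) = Mul(2, B, Pow(Add(Rational(3, 4), Q), -1)))
Function('n')(b, P) = Mul(10, Pow(P, 3)) (Function('n')(b, P) = Mul(-2, Mul(Mul(P, P), Mul(P, -5))) = Mul(-2, Mul(Pow(P, 2), Mul(-5, P))) = Mul(-2, Mul(-5, Pow(P, 3))) = Mul(10, Pow(P, 3)))
E = Rational(-40960, 2197) (E = Mul(10, Pow(Mul(8, 2, Pow(Add(3, Mul(4, -4)), -1)), 3)) = Mul(10, Pow(Mul(8, 2, Pow(Add(3, -16), -1)), 3)) = Mul(10, Pow(Mul(8, 2, Pow(-13, -1)), 3)) = Mul(10, Pow(Mul(8, 2, Rational(-1, 13)), 3)) = Mul(10, Pow(Rational(-16, 13), 3)) = Mul(10, Rational(-4096, 2197)) = Rational(-40960, 2197) ≈ -18.644)
Mul(-2647, E) = Mul(-2647, Rational(-40960, 2197)) = Rational(108421120, 2197)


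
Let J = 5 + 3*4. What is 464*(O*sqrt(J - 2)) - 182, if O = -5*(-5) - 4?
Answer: -182 + 9744*sqrt(15) ≈ 37556.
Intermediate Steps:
J = 17 (J = 5 + 12 = 17)
O = 21 (O = 25 - 4 = 21)
464*(O*sqrt(J - 2)) - 182 = 464*(21*sqrt(17 - 2)) - 182 = 464*(21*sqrt(15)) - 182 = 9744*sqrt(15) - 182 = -182 + 9744*sqrt(15)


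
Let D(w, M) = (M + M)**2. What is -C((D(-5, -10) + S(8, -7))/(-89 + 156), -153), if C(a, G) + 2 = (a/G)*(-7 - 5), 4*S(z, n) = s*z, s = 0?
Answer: 5234/3417 ≈ 1.5318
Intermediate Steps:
S(z, n) = 0 (S(z, n) = (0*z)/4 = (1/4)*0 = 0)
D(w, M) = 4*M**2 (D(w, M) = (2*M)**2 = 4*M**2)
C(a, G) = -2 - 12*a/G (C(a, G) = -2 + (a/G)*(-7 - 5) = -2 + (a/G)*(-12) = -2 - 12*a/G)
-C((D(-5, -10) + S(8, -7))/(-89 + 156), -153) = -(-2 - 12*(4*(-10)**2 + 0)/(-89 + 156)/(-153)) = -(-2 - 12*(4*100 + 0)/67*(-1/153)) = -(-2 - 12*(400 + 0)*(1/67)*(-1/153)) = -(-2 - 12*400*(1/67)*(-1/153)) = -(-2 - 12*400/67*(-1/153)) = -(-2 + 1600/3417) = -1*(-5234/3417) = 5234/3417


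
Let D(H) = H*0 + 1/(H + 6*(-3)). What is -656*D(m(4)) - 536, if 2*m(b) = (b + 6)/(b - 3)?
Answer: -6312/13 ≈ -485.54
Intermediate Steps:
m(b) = (6 + b)/(2*(-3 + b)) (m(b) = ((b + 6)/(b - 3))/2 = ((6 + b)/(-3 + b))/2 = (6 + b)/(2*(-3 + b)))
D(H) = 1/(-18 + H) (D(H) = 0 + 1/(H - 18) = 0 + 1/(-18 + H) = 1/(-18 + H))
-656*D(m(4)) - 536 = -656/(-18 + (6 + 4)/(2*(-3 + 4))) - 536 = -656/(-18 + (½)*10/1) - 536 = -656/(-18 + (½)*1*10) - 536 = -656/(-18 + 5) - 536 = -656/(-13) - 536 = -656*(-1/13) - 536 = 656/13 - 536 = -6312/13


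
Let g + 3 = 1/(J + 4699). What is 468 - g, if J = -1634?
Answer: 1443614/3065 ≈ 471.00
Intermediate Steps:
g = -9194/3065 (g = -3 + 1/(-1634 + 4699) = -3 + 1/3065 = -9194/3065 ≈ -2.9997)
468 - g = 468 - 1*(-9194/3065) = 468 + 9194/3065 = 1443614/3065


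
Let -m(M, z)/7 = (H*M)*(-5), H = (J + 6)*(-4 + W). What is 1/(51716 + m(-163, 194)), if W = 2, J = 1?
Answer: 1/131586 ≈ 7.5996e-6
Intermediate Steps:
H = -14 (H = (1 + 6)*(-4 + 2) = 7*(-2) = -14)
m(M, z) = -490*M (m(M, z) = -7*(-14*M)*(-5) = -490*M)
1/(51716 + m(-163, 194)) = 1/(51716 - 490*(-163)) = 1/(51716 + 79870) = 1/131586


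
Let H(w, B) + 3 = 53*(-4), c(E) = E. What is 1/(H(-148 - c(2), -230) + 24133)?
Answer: 1/23918 ≈ 4.1810e-5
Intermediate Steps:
H(w, B) = -215 (H(w, B) = -3 + 53*(-4) = -3 - 212 = -215)
1/(H(-148 - c(2), -230) + 24133) = 1/(-215 + 24133) = 1/23918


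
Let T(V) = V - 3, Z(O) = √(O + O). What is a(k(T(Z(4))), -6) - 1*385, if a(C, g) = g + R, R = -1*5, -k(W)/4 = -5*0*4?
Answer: -396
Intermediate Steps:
Z(O) = √2*√O (Z(O) = √(2*O) = √2*√O)
T(V) = -3 + V
k(W) = 0 (k(W) = -4*(-5*0)*4 = -0*4 = -4*0 = 0)
R = -5
a(C, g) = -5 + g (a(C, g) = g - 5 = -5 + g)
a(k(T(Z(4))), -6) - 1*385 = (-5 - 6) - 1*385 = -11 - 385 = -396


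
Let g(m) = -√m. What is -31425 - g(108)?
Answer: -31425 + 6*√3 ≈ -31415.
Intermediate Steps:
-31425 - g(108) = -31425 - (-1)*√108 = -31425 - (-1)*6*√3 = -31425 - (-6)*√3 = -31425 + 6*√3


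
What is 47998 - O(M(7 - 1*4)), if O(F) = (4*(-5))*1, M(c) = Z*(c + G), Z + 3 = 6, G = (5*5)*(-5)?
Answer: 48018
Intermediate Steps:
G = -125 (G = 25*(-5) = -125)
Z = 3 (Z = -3 + 6 = 3)
M(c) = -375 + 3*c (M(c) = 3*(c - 125) = 3*(-125 + c) = -375 + 3*c)
O(F) = -20 (O(F) = -20*1 = -20)
47998 - O(M(7 - 1*4)) = 47998 - 1*(-20) = 47998 + 20 = 48018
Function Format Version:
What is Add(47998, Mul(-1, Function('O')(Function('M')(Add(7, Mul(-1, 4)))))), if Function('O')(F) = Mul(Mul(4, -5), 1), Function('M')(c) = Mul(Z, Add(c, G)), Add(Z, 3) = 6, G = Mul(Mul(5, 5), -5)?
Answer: 48018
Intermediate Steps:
G = -125 (G = Mul(25, -5) = -125)
Z = 3 (Z = Add(-3, 6) = 3)
Function('M')(c) = Add(-375, Mul(3, c)) (Function('M')(c) = Mul(3, Add(c, -125)) = Mul(3, Add(-125, c)) = Add(-375, Mul(3, c)))
Function('O')(F) = -20 (Function('O')(F) = Mul(-20, 1) = -20)
Add(47998, Mul(-1, Function('O')(Function('M')(Add(7, Mul(-1, 4)))))) = Add(47998, Mul(-1, -20)) = Add(47998, 20) = 48018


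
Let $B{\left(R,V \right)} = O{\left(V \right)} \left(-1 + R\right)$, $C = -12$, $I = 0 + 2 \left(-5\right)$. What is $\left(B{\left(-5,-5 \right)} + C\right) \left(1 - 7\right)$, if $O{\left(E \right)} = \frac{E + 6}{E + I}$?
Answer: $\frac{348}{5} \approx 69.6$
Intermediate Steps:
$I = -10$ ($I = 0 - 10 = -10$)
$O{\left(E \right)} = \frac{6 + E}{-10 + E}$ ($O{\left(E \right)} = \frac{E + 6}{E - 10} = \frac{6 + E}{-10 + E}$)
$B{\left(R,V \right)} = \frac{\left(-1 + R\right) \left(6 + V\right)}{-10 + V}$ ($B{\left(R,V \right)} = \frac{6 + V}{-10 + V} \left(-1 + R\right) = \frac{\left(-1 + R\right) \left(6 + V\right)}{-10 + V}$)
$\left(B{\left(-5,-5 \right)} + C\right) \left(1 - 7\right) = \left(\frac{\left(-1 - 5\right) \left(6 - 5\right)}{-10 - 5} - 12\right) \left(1 - 7\right) = \left(\frac{1}{-15} \left(-6\right) 1 - 12\right) \left(-6\right) = \left(\left(- \frac{1}{15}\right) \left(-6\right) 1 - 12\right) \left(-6\right) = \left(\frac{2}{5} - 12\right) \left(-6\right) = \left(- \frac{58}{5}\right) \left(-6\right) = \frac{348}{5}$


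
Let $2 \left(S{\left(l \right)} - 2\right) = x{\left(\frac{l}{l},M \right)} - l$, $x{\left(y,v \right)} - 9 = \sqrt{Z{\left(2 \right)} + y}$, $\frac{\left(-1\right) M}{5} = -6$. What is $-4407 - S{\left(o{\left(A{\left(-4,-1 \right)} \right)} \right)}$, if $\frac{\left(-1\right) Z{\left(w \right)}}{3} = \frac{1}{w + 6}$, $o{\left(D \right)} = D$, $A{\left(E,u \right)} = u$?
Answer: $-4414 - \frac{\sqrt{10}}{8} \approx -4414.4$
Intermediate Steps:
$M = 30$ ($M = \left(-5\right) \left(-6\right) = 30$)
$Z{\left(w \right)} = - \frac{3}{6 + w}$ ($Z{\left(w \right)} = - \frac{3}{w + 6} = - \frac{3}{6 + w}$)
$x{\left(y,v \right)} = 9 + \sqrt{- \frac{3}{8} + y}$ ($x{\left(y,v \right)} = 9 + \sqrt{- \frac{3}{6 + 2} + y} = 9 + \sqrt{- \frac{3}{8} + y}$)
$S{\left(l \right)} = \frac{13}{2} - \frac{l}{2} + \frac{\sqrt{10}}{8}$ ($S{\left(l \right)} = 2 + \frac{\left(9 + \frac{\sqrt{-6 + 16 \frac{l}{l}}}{4}\right) - l}{2} = 2 + \frac{\left(9 + \frac{\sqrt{-6 + 16 \cdot 1}}{4}\right) - l}{2} = 2 + \frac{\left(9 + \frac{\sqrt{-6 + 16}}{4}\right) - l}{2} = 2 + \frac{\left(9 + \frac{\sqrt{10}}{4}\right) - l}{2} = 2 + \frac{9 - l + \frac{\sqrt{10}}{4}}{2} = 2 + \left(\frac{9}{2} - \frac{l}{2} + \frac{\sqrt{10}}{8}\right) = \frac{13}{2} - \frac{l}{2} + \frac{\sqrt{10}}{8}$)
$-4407 - S{\left(o{\left(A{\left(-4,-1 \right)} \right)} \right)} = -4407 - \left(\frac{13}{2} - - \frac{1}{2} + \frac{\sqrt{10}}{8}\right) = -4407 - \left(\frac{13}{2} + \frac{1}{2} + \frac{\sqrt{10}}{8}\right) = -4407 - \left(7 + \frac{\sqrt{10}}{8}\right) = -4414 - \frac{\sqrt{10}}{8}$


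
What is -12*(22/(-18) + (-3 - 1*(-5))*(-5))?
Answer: 404/3 ≈ 134.67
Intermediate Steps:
-12*(22/(-18) + (-3 - 1*(-5))*(-5)) = -12*(22*(-1/18) + (-3 + 5)*(-5)) = -12*(-11/9 + 2*(-5)) = -12*(-11/9 - 10) = -12*(-101/9) = 404/3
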